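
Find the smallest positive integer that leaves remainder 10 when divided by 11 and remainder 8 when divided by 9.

98

Since 9·5 ≡ 1 (mod 11), take x = 8 + 9·((10−8)·5 mod 11) = 8 + 9·10 = 98.
Check: 98 mod 11 = 10, 98 mod 9 = 8.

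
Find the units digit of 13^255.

7

The units digit of 13^n cycles with period 4: 3, 9, 7, 1, …
255 leaves remainder 3 on division by 4, so 13^255 ends in 7.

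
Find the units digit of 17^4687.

Last digits of 7^n: 7, 9, 3, 1 (period 4).
4687 mod 4 = 3, so the last digit matches 7^3 = 3.

3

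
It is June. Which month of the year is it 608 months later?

February

608 = 50·12 + 8, so 608 mod 12 = 8.
June + 8 months → February.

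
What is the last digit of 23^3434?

Last digits of 3^n: 3, 9, 7, 1 (period 4).
3434 leaves remainder 2 on division by 4, so 23^3434 ends in 9.

9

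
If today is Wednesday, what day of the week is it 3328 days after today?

Saturday

3328 = 475·7 + 3, so 3328 mod 7 = 3.
Wednesday + 3 days → Saturday.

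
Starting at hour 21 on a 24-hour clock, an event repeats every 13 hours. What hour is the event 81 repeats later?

18

81·13 = 1053.
1053 = 43·24 + 21, so 1053 mod 24 = 21.
(21 + 21) mod 24 = 18.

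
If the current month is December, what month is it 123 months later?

123 mod 12 = 3 (since 10·12 = 120).
December + 3 months → March.

March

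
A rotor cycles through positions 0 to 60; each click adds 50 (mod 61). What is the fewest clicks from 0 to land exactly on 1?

50·11 = 550 = 9·61 + 1, so 50⁻¹ ≡ 11 (mod 61).

11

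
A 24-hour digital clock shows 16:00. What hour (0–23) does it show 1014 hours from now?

22

1014 = 42·24 + 6, so 1014 mod 24 = 6.
(16 + 6) mod 24 = 22.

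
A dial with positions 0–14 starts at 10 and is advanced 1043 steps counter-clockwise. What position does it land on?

2

1043 − 69·15 = 8, so 1043 ≡ 8 (mod 15).
(10 − 8) mod 15 = 2.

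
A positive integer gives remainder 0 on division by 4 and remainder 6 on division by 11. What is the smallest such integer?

x ≡ 0 (mod 4) gives x ∈ {0, 4, 8, 12, 16, 20, 24, 28}.
The first of these with x mod 11 = 6 is 28.

28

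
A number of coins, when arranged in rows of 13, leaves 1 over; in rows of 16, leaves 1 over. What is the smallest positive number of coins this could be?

x ≡ 1 (mod 13) gives x ∈ {1}.
The first of these with x mod 16 = 1 is 1.

1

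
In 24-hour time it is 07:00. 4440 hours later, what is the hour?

Dividing 4440 by 24 gives quotient 185 and remainder 0.
(7 + 0) mod 24 = 7.

7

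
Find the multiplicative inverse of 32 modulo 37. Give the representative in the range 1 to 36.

32·22 = 704 = 19·37 + 1, so 32⁻¹ ≡ 22 (mod 37).

22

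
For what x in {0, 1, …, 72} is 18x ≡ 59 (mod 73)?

The inverse of 18 mod 73 is 69 (since 18·69 = 1242 ≡ 1).
Multiplying both sides by 69: x ≡ 69·59 = 4071 ≡ 56 (mod 73).
Check: 18·56 = 1008 = 13·73 + 59.

56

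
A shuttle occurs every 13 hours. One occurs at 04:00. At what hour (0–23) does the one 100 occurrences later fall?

8

100·13 = 1300.
Dividing 1300 by 24 gives quotient 54 and remainder 4.
(4 + 4) mod 24 = 8.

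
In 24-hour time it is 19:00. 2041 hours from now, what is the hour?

20

2041 mod 24 = 1 (since 85·24 = 2040).
(19 + 1) mod 24 = 20.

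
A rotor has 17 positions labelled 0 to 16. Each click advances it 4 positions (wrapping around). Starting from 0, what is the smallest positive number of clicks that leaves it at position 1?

13

4·13 = 52 = 3·17 + 1, so 4⁻¹ ≡ 13 (mod 17).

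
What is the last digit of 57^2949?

7

Last digits of 7^n: 7, 9, 3, 1 (period 4).
2949 mod 4 = 1, so the last digit matches 7^1 = 7.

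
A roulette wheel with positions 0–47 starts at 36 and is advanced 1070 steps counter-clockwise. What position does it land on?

1070 mod 48 = 14 (since 22·48 = 1056).
(36 − 14) mod 48 = 22.

22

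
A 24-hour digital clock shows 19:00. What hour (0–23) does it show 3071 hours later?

18

3071 − 127·24 = 23, so 3071 ≡ 23 (mod 24).
(19 + 23) mod 24 = 18.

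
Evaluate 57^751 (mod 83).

Square-and-reduce mod 83: 57^1≡57, 57^2≡12, 57^4≡61, 57^8≡69, 57^16≡30, 57^32≡70, 57^64≡3, 57^128≡9, 57^256≡81, 57^512≡4.
751 = 1 + 2 + 4 + 8 + 32 + 64 + 128 + 512, so 57^751 ≡ 57·12·61·69·70·3·9·4 ≡ 43 (mod 83).

43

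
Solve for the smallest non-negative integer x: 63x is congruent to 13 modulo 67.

47

The inverse of 63 mod 67 is 50 (since 63·50 = 3150 ≡ 1).
Multiplying both sides by 50: x ≡ 50·13 = 650 ≡ 47 (mod 67).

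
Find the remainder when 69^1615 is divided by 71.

39

By repeated squaring mod 71: 69^1≡69, 69^2≡4, 69^4≡16, 69^8≡43, 69^16≡3, 69^32≡9, 69^64≡10, 69^128≡29, 69^256≡60, 69^512≡50, 69^1024≡15.
1615 = 1 + 2 + 4 + 8 + 64 + 512 + 1024, so 69^1615 ≡ 69·4·16·43·10·50·15 ≡ 39 (mod 71).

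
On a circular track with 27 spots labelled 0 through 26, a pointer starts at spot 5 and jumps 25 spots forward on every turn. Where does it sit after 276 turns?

276·25 = 6900.
6900 − 255·27 = 15, so 6900 ≡ 15 (mod 27).
(5 + 15) mod 27 = 20.

20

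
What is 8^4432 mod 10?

The units digit of 8^n cycles with period 4: 8, 4, 2, 6, …
4432 mod 4 = 0, so the last digit matches 8^4 = 6.

6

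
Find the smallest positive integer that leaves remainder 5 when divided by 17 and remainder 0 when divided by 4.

Since 4·13 ≡ 1 (mod 17), take x = 0 + 4·((5−0)·13 mod 17) = 0 + 4·14 = 56.
Check: 56 mod 17 = 5, 56 mod 4 = 0.

56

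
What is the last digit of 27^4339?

Powers of 7 mod 10 repeat with period 4: 7, 9, 3, 1.
4339 mod 4 = 3, so the last digit matches 7^3 = 3.

3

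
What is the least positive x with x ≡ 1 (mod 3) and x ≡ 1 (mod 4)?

x ≡ 1 (mod 3) gives x ∈ {1}.
The first of these with x mod 4 = 1 is 1.

1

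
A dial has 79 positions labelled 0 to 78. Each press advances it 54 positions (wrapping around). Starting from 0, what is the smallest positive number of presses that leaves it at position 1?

54·60 = 3240 = 41·79 + 1, so 54⁻¹ ≡ 60 (mod 79).

60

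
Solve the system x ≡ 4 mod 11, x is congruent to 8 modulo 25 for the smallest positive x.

158

x ≡ 4 (mod 11) gives x ∈ {4, 15, 26, 37, 48, 59, 70, 81, …}.
The first of these with x mod 25 = 8 is 158.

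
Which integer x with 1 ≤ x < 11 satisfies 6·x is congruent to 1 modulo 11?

2

6·2 = 12 = 1·11 + 1, so 6⁻¹ ≡ 2 (mod 11).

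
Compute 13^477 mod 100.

Square-and-reduce mod 100: 13^1≡13, 13^2≡69, 13^4≡61, 13^8≡21, 13^16≡41, 13^32≡81, 13^64≡61, 13^128≡21, 13^256≡41.
Since 477 = 1 + 4 + 8 + 16 + 64 + 128 + 256 in binary, 13^477 ≡ 13·61·21·41·61·21·41 ≡ 33 (mod 100).

33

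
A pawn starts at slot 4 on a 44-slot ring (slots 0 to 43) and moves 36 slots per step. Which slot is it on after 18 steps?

36

18·36 = 648.
648 = 14·44 + 32, so 648 mod 44 = 32.
(4 + 32) mod 44 = 36.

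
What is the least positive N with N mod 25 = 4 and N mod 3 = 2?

x ≡ 2 (mod 3) gives x ∈ {2, 5, 8, 11, 14, 17, 20, 23, …}.
The first of these with x mod 25 = 4 is 29.

29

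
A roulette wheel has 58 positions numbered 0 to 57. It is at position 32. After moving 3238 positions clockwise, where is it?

3238 = 55·58 + 48, so 3238 mod 58 = 48.
(32 + 48) mod 58 = 22.

22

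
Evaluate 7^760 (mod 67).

60

By repeated squaring mod 67: 7^1≡7, 7^2≡49, 7^4≡56, 7^8≡54, 7^16≡35, 7^32≡19, 7^64≡26, 7^128≡6, 7^256≡36, 7^512≡23.
Since 760 = 8 + 16 + 32 + 64 + 128 + 512 in binary, 7^760 ≡ 54·35·19·26·6·23 ≡ 60 (mod 67).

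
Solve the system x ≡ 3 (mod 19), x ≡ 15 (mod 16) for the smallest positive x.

x ≡ 15 (mod 16) gives x ∈ {15, 31, 47, 63, 79}.
The first of these with x mod 19 = 3 is 79.

79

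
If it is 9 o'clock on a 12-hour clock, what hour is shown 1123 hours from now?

1123 − 93·12 = 7, so 1123 ≡ 7 (mod 12).
9 + 7 → 4 on a 12-hour dial.

4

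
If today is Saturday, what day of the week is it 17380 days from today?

Friday

17380 = 2482·7 + 6, so 17380 mod 7 = 6.
Saturday + 6 days → Friday.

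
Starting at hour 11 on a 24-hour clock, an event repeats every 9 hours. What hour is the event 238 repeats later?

17

238·9 = 2142.
2142 mod 24 = 6 (since 89·24 = 2136).
(11 + 6) mod 24 = 17.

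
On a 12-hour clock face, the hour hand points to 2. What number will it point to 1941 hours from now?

Dividing 1941 by 12 gives quotient 161 and remainder 9.
2 + 9 → 11 on a 12-hour dial.

11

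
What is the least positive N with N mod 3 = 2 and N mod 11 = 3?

14

x ≡ 2 (mod 3) gives x ∈ {2, 5, 8, 11, 14}.
The first of these with x mod 11 = 3 is 14.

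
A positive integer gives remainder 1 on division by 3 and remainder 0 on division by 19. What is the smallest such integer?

19

Since 19·1 ≡ 1 (mod 3), take x = 0 + 19·((1−0)·1 mod 3) = 0 + 19·1 = 19.
Check: 19 mod 3 = 1, 19 mod 19 = 0.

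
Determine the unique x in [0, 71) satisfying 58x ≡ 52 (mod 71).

58⁻¹ ≡ 60 (mod 71) because 58·60 = 3480 = 49·71 + 1.
So x ≡ 60·52 = 3120 ≡ 67 (mod 71).

67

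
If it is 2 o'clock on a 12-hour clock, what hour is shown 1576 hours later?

6

1576 = 131·12 + 4, so 1576 mod 12 = 4.
2 + 4 → 6 on a 12-hour dial.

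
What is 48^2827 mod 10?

The units digit of 48^n cycles with period 4: 8, 4, 2, 6, …
2827 leaves remainder 3 on division by 4, so 48^2827 ends in 2.

2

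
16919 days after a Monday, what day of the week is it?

16919 mod 7 = 0 (since 2417·7 = 16919).
Monday + 0 days → Monday.

Monday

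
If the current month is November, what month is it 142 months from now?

September

142 = 11·12 + 10, so 142 mod 12 = 10.
November + 10 months → September.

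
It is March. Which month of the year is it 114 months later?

114 mod 12 = 6 (since 9·12 = 108).
March + 6 months → September.

September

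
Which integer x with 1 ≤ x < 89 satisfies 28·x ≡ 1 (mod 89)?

28·35 = 980 = 11·89 + 1, so 28⁻¹ ≡ 35 (mod 89).

35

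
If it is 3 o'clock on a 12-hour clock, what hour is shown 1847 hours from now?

2

1847 mod 12 = 11 (since 153·12 = 1836).
3 + 11 → 2 on a 12-hour dial.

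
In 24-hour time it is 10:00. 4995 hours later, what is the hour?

Dividing 4995 by 24 gives quotient 208 and remainder 3.
(10 + 3) mod 24 = 13.

13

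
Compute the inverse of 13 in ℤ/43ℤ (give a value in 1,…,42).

10

13·10 = 130 = 3·43 + 1, so 13⁻¹ ≡ 10 (mod 43).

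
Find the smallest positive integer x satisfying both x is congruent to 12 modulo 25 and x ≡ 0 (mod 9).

Since 9·14 ≡ 1 (mod 25), take x = 0 + 9·((12−0)·14 mod 25) = 0 + 9·18 = 162.
Check: 162 mod 25 = 12, 162 mod 9 = 0.

162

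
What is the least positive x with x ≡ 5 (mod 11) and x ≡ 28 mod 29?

115

Since 29·8 ≡ 1 (mod 11), take x = 28 + 29·((5−28)·8 mod 11) = 28 + 29·3 = 115.
Check: 115 mod 11 = 5, 115 mod 29 = 28.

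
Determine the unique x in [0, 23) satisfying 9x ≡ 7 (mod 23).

11

The inverse of 9 mod 23 is 18 (since 9·18 = 162 ≡ 1).
So x ≡ 18·7 = 126 ≡ 11 (mod 23).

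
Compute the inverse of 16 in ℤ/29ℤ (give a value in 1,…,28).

16·20 = 320 = 11·29 + 1, so 16⁻¹ ≡ 20 (mod 29).

20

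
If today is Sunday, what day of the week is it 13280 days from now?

Dividing 13280 by 7 gives quotient 1897 and remainder 1.
Sunday + 1 day → Monday.

Monday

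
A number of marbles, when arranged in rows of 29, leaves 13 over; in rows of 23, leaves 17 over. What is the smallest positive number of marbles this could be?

477

Since 23·24 ≡ 1 (mod 29), take x = 17 + 23·((13−17)·24 mod 29) = 17 + 23·20 = 477.
Check: 477 mod 29 = 13, 477 mod 23 = 17.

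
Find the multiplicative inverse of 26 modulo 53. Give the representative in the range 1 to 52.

51

53 = 2·26 + 1
26 = 26·1 + 0
Back-substituting gives 26·51 ≡ 1 (mod 53).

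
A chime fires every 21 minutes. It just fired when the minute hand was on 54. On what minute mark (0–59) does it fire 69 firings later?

3

69·21 = 1449.
Dividing 1449 by 60 gives quotient 24 and remainder 9.
(54 + 9) mod 60 = 3.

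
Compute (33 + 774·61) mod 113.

13

774·61 = 47214.
47214 = 417·113 + 93, so 47214 mod 113 = 93.
(33 + 93) mod 113 = 13.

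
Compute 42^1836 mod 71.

12

Successive squares of 42 mod 71: 42^1≡42, 42^2≡60, 42^4≡50, 42^8≡15, 42^16≡12, 42^32≡2, 42^64≡4, 42^128≡16, 42^256≡43, 42^512≡3, 42^1024≡9.
1836 = 4 + 8 + 32 + 256 + 512 + 1024, so 42^1836 ≡ 50·15·2·43·3·9 ≡ 12 (mod 71).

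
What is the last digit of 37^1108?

Powers of 7 mod 10 repeat with period 4: 7, 9, 3, 1.
1108 leaves remainder 0 on division by 4, so 37^1108 ends in 1.

1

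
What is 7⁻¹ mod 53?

38

53 = 7·7 + 4
7 = 1·4 + 3
4 = 1·3 + 1
3 = 3·1 + 0
Back-substituting gives 7·38 ≡ 1 (mod 53).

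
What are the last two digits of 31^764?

Square-and-reduce mod 100: 31^1≡31, 31^2≡61, 31^4≡21, 31^8≡41, 31^16≡81, 31^32≡61, 31^64≡21, 31^128≡41, 31^256≡81, 31^512≡61.
Since 764 = 4 + 8 + 16 + 32 + 64 + 128 + 512 in binary, 31^764 ≡ 21·41·81·61·21·41·61 ≡ 21 (mod 100).

21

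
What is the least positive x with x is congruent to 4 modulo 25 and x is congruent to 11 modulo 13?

Since 13·2 ≡ 1 (mod 25), take x = 11 + 13·((4−11)·2 mod 25) = 11 + 13·11 = 154.
Check: 154 mod 25 = 4, 154 mod 13 = 11.

154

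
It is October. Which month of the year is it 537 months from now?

July

537 mod 12 = 9 (since 44·12 = 528).
October + 9 months → July.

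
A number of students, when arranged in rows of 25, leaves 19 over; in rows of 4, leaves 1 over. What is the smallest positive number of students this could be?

69

x ≡ 1 (mod 4) gives x ∈ {1, 5, 9, 13, 17, 21, 25, 29, …}.
The first of these with x mod 25 = 19 is 69.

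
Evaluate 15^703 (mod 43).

25

By repeated squaring mod 43: 15^1≡15, 15^2≡10, 15^4≡14, 15^8≡24, 15^16≡17, 15^32≡31, 15^64≡15, 15^128≡10, 15^256≡14, 15^512≡24.
Since 703 = 1 + 2 + 4 + 8 + 16 + 32 + 128 + 512 in binary, 15^703 ≡ 15·10·14·24·17·31·10·24 ≡ 25 (mod 43).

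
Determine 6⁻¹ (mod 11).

2

6·2 = 12 = 1·11 + 1, so 6⁻¹ ≡ 2 (mod 11).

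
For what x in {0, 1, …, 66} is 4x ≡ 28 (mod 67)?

7

4⁻¹ ≡ 17 (mod 67) because 4·17 = 68 = 1·67 + 1.
Multiplying both sides by 17: x ≡ 17·28 = 476 ≡ 7 (mod 67).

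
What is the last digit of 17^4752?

1

Powers of 7 mod 10 repeat with period 4: 7, 9, 3, 1.
4752 mod 4 = 0, so the last digit matches 7^4 = 1.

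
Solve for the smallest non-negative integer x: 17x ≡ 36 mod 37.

13

17⁻¹ ≡ 24 (mod 37) because 17·24 = 408 = 11·37 + 1.
So x ≡ 24·36 = 864 ≡ 13 (mod 37).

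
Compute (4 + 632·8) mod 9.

632·8 = 5056.
5056 = 561·9 + 7, so 5056 mod 9 = 7.
(4 + 7) mod 9 = 2.

2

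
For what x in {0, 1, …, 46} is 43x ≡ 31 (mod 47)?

4

43⁻¹ ≡ 35 (mod 47) because 43·35 = 1505 = 32·47 + 1.
Multiplying both sides by 35: x ≡ 35·31 = 1085 ≡ 4 (mod 47).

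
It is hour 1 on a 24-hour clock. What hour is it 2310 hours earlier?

19

Dividing 2310 by 24 gives quotient 96 and remainder 6.
(1 − 6) mod 24 = 19.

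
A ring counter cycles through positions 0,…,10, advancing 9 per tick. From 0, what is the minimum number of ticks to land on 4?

9

The inverse of 9 mod 11 is 5 (since 9·5 = 45 ≡ 1).
Multiplying both sides by 5: x ≡ 5·4 = 20 ≡ 9 (mod 11).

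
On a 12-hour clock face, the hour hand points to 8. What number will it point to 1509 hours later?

1509 = 125·12 + 9, so 1509 mod 12 = 9.
8 + 9 → 5 on a 12-hour dial.

5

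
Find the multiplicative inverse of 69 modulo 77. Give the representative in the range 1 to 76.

48

77 = 1·69 + 8
69 = 8·8 + 5
8 = 1·5 + 3
5 = 1·3 + 2
3 = 1·2 + 1
2 = 2·1 + 0
Back-substituting gives 69·48 ≡ 1 (mod 77).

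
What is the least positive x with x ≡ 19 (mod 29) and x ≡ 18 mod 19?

512

x ≡ 18 (mod 19) gives x ∈ {18, 37, 56, 75, 94, 113, 132, 151, …}.
The first of these with x mod 29 = 19 is 512.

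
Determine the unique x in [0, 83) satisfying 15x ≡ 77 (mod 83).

66

15⁻¹ ≡ 72 (mod 83) because 15·72 = 1080 = 13·83 + 1.
So x ≡ 72·77 = 5544 ≡ 66 (mod 83).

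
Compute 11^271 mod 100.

By repeated squaring mod 100: 11^1≡11, 11^2≡21, 11^4≡41, 11^8≡81, 11^16≡61, 11^32≡21, 11^64≡41, 11^128≡81, 11^256≡61.
Since 271 = 1 + 2 + 4 + 8 + 256 in binary, 11^271 ≡ 11·21·41·81·61 ≡ 11 (mod 100).

11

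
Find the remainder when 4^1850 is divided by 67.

By repeated squaring mod 67: 4^1≡4, 4^2≡16, 4^4≡55, 4^8≡10, 4^16≡33, 4^32≡17, 4^64≡21, 4^128≡39, 4^256≡47, 4^512≡65, 4^1024≡4.
1850 = 2 + 8 + 16 + 32 + 256 + 512 + 1024, so 4^1850 ≡ 16·10·33·17·47·65·4 ≡ 16 (mod 67).

16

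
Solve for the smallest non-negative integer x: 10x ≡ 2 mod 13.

10⁻¹ ≡ 4 (mod 13) because 10·4 = 40 = 3·13 + 1.
So x ≡ 4·2 = 8 ≡ 8 (mod 13).

8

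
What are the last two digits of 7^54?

49

By repeated squaring mod 100: 7^1≡7, 7^2≡49, 7^4≡1, 7^8≡1, 7^16≡1, 7^32≡1.
54 = 2 + 4 + 16 + 32, so 7^54 ≡ 49·1·1·1 ≡ 49 (mod 100).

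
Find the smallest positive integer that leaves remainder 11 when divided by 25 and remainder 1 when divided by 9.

x ≡ 1 (mod 9) gives x ∈ {1, 10, 19, 28, 37, 46, 55, 64, …}.
The first of these with x mod 25 = 11 is 136.

136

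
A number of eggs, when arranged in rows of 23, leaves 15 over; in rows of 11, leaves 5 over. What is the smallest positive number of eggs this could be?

x ≡ 5 (mod 11) gives x ∈ {5, 16, 27, 38}.
The first of these with x mod 23 = 15 is 38.

38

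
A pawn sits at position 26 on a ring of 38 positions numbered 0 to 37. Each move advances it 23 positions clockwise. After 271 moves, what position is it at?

271·23 = 6233.
Dividing 6233 by 38 gives quotient 164 and remainder 1.
(26 + 1) mod 38 = 27.

27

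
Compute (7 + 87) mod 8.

6

Dividing 87 by 8 gives quotient 10 and remainder 7.
(7 + 7) mod 8 = 6.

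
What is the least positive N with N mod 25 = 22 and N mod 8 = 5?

x ≡ 5 (mod 8) gives x ∈ {5, 13, 21, 29, 37, 45, 53, 61, …}.
The first of these with x mod 25 = 22 is 197.

197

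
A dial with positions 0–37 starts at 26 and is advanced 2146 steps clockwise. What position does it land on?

6

2146 − 56·38 = 18, so 2146 ≡ 18 (mod 38).
(26 + 18) mod 38 = 6.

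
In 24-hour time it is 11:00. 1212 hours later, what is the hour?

1212 = 50·24 + 12, so 1212 mod 24 = 12.
(11 + 12) mod 24 = 23.

23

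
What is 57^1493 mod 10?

7

Last digits of 7^n: 7, 9, 3, 1 (period 4).
1493 mod 4 = 1, so the last digit matches 7^1 = 7.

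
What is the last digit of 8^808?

Powers of 8 mod 10 repeat with period 4: 8, 4, 2, 6.
808 mod 4 = 0, so the last digit matches 8^4 = 6.

6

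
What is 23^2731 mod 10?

The units digit of 23^n cycles with period 4: 3, 9, 7, 1, …
2731 mod 4 = 3, so the last digit matches 3^3 = 7.

7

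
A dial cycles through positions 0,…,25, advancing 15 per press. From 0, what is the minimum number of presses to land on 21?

15⁻¹ ≡ 7 (mod 26) because 15·7 = 105 = 4·26 + 1.
Multiplying both sides by 7: x ≡ 7·21 = 147 ≡ 17 (mod 26).

17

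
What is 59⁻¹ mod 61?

30

61 = 1·59 + 2
59 = 29·2 + 1
2 = 2·1 + 0
Back-substituting gives 59·30 ≡ 1 (mod 61).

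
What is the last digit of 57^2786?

9

Powers of 7 mod 10 repeat with period 4: 7, 9, 3, 1.
2786 mod 4 = 2, so the last digit matches 7^2 = 9.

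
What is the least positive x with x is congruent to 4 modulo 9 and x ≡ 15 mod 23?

130

Since 23·2 ≡ 1 (mod 9), take x = 15 + 23·((4−15)·2 mod 9) = 15 + 23·5 = 130.
Check: 130 mod 9 = 4, 130 mod 23 = 15.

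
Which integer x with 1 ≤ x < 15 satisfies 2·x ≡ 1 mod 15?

8

2·8 = 16 = 1·15 + 1, so 2⁻¹ ≡ 8 (mod 15).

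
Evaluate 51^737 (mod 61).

2

By repeated squaring mod 61: 51^1≡51, 51^2≡39, 51^4≡57, 51^8≡16, 51^16≡12, 51^32≡22, 51^64≡57, 51^128≡16, 51^256≡12, 51^512≡22.
737 = 1 + 32 + 64 + 128 + 512, so 51^737 ≡ 51·22·57·16·22 ≡ 2 (mod 61).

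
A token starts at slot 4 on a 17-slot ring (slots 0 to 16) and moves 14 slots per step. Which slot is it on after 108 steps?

108·14 = 1512.
Dividing 1512 by 17 gives quotient 88 and remainder 16.
(4 + 16) mod 17 = 3.

3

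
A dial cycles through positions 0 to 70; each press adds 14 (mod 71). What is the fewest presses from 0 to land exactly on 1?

14·66 = 924 = 13·71 + 1, so 14⁻¹ ≡ 66 (mod 71).

66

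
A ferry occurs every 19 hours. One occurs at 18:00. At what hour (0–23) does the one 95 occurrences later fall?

23

95·19 = 1805.
1805 − 75·24 = 5, so 1805 ≡ 5 (mod 24).
(18 + 5) mod 24 = 23.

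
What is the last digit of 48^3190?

Powers of 8 mod 10 repeat with period 4: 8, 4, 2, 6.
3190 mod 4 = 2, so the last digit matches 8^2 = 4.

4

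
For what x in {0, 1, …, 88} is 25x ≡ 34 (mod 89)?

The inverse of 25 mod 89 is 57 (since 25·57 = 1425 ≡ 1).
So x ≡ 57·34 = 1938 ≡ 69 (mod 89).
Check: 25·69 = 1725 = 19·89 + 34.

69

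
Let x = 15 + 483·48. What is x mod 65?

483·48 = 23184.
Dividing 23184 by 65 gives quotient 356 and remainder 44.
(15 + 44) mod 65 = 59.

59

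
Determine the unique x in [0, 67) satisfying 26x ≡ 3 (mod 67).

13

The inverse of 26 mod 67 is 49 (since 26·49 = 1274 ≡ 1).
So x ≡ 49·3 = 147 ≡ 13 (mod 67).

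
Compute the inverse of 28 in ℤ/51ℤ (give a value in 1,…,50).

28·31 = 868 = 17·51 + 1, so 28⁻¹ ≡ 31 (mod 51).

31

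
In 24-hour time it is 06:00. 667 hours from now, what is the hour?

667 − 27·24 = 19, so 667 ≡ 19 (mod 24).
(6 + 19) mod 24 = 1.

1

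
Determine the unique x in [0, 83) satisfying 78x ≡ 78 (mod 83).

The inverse of 78 mod 83 is 33 (since 78·33 = 2574 ≡ 1).
Multiplying both sides by 33: x ≡ 33·78 = 2574 ≡ 1 (mod 83).

1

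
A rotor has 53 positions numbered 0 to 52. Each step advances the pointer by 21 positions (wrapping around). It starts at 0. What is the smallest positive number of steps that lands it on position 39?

17

21⁻¹ ≡ 48 (mod 53) because 21·48 = 1008 = 19·53 + 1.
So x ≡ 48·39 = 1872 ≡ 17 (mod 53).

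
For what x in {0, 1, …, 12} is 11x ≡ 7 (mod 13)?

The inverse of 11 mod 13 is 6 (since 11·6 = 66 ≡ 1).
Multiplying both sides by 6: x ≡ 6·7 = 42 ≡ 3 (mod 13).

3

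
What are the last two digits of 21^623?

Successive squares of 21 mod 100: 21^1≡21, 21^2≡41, 21^4≡81, 21^8≡61, 21^16≡21, 21^32≡41, 21^64≡81, 21^128≡61, 21^256≡21, 21^512≡41.
623 = 1 + 2 + 4 + 8 + 32 + 64 + 512, so 21^623 ≡ 21·41·81·61·41·81·41 ≡ 61 (mod 100).

61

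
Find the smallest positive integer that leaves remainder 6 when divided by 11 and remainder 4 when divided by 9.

x ≡ 4 (mod 9) gives x ∈ {4, 13, 22, 31, 40, 49, 58, 67, …}.
The first of these with x mod 11 = 6 is 94.

94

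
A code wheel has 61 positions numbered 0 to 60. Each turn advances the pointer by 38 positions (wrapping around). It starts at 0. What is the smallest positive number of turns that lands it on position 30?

4

The inverse of 38 mod 61 is 53 (since 38·53 = 2014 ≡ 1).
So x ≡ 53·30 = 1590 ≡ 4 (mod 61).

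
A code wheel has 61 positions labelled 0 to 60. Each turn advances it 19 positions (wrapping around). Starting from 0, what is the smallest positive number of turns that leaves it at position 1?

45

61 = 3·19 + 4
19 = 4·4 + 3
4 = 1·3 + 1
3 = 3·1 + 0
Back-substituting gives 19·45 ≡ 1 (mod 61).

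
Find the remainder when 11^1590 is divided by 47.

Square-and-reduce mod 47: 11^1≡11, 11^2≡27, 11^4≡24, 11^8≡12, 11^16≡3, 11^32≡9, 11^64≡34, 11^128≡28, 11^256≡32, 11^512≡37, 11^1024≡6.
Since 1590 = 2 + 4 + 16 + 32 + 512 + 1024 in binary, 11^1590 ≡ 27·24·3·9·37·6 ≡ 32 (mod 47).

32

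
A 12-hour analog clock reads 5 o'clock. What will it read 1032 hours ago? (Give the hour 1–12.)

1032 mod 12 = 0 (since 86·12 = 1032).
5 − 0 → 5 on a 12-hour dial.

5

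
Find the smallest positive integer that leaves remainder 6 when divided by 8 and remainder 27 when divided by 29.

230

x ≡ 6 (mod 8) gives x ∈ {6, 14, 22, 30, 38, 46, 54, 62, …}.
The first of these with x mod 29 = 27 is 230.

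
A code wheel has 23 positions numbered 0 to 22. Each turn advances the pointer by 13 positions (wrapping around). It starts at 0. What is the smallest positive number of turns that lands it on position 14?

17

13⁻¹ ≡ 16 (mod 23) because 13·16 = 208 = 9·23 + 1.
So x ≡ 16·14 = 224 ≡ 17 (mod 23).
Check: 13·17 = 221 = 9·23 + 14.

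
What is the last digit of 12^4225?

2

The units digit of 12^n cycles with period 4: 2, 4, 8, 6, …
4225 mod 4 = 1, so the last digit matches 2^1 = 2.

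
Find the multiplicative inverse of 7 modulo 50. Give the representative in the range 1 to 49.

43

50 = 7·7 + 1
7 = 7·1 + 0
Back-substituting gives 7·43 ≡ 1 (mod 50).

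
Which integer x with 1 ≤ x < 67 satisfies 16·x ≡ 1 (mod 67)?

16·21 = 336 = 5·67 + 1, so 16⁻¹ ≡ 21 (mod 67).

21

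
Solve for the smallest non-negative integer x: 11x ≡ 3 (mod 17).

The inverse of 11 mod 17 is 14 (since 11·14 = 154 ≡ 1).
Multiplying both sides by 14: x ≡ 14·3 = 42 ≡ 8 (mod 17).

8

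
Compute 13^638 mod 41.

Square-and-reduce mod 41: 13^1≡13, 13^2≡5, 13^4≡25, 13^8≡10, 13^16≡18, 13^32≡37, 13^64≡16, 13^128≡10, 13^256≡18, 13^512≡37.
Since 638 = 2 + 4 + 8 + 16 + 32 + 64 + 512 in binary, 13^638 ≡ 5·25·10·18·37·16·37 ≡ 33 (mod 41).

33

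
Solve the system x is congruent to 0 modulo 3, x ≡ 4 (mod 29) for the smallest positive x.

x ≡ 0 (mod 3) gives x ∈ {0, 3, 6, 9, 12, 15, 18, 21, …}.
The first of these with x mod 29 = 4 is 33.

33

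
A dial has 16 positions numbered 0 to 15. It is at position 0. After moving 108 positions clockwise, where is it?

108 − 6·16 = 12, so 108 ≡ 12 (mod 16).
(0 + 12) mod 16 = 12.

12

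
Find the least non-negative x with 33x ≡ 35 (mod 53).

33⁻¹ ≡ 45 (mod 53) because 33·45 = 1485 = 28·53 + 1.
So x ≡ 45·35 = 1575 ≡ 38 (mod 53).

38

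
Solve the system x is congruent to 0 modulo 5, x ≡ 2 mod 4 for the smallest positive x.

10

Since 4·4 ≡ 1 (mod 5), take x = 2 + 4·((0−2)·4 mod 5) = 2 + 4·2 = 10.
Check: 10 mod 5 = 0, 10 mod 4 = 2.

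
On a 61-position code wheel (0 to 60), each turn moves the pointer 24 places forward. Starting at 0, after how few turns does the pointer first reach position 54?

48

24⁻¹ ≡ 28 (mod 61) because 24·28 = 672 = 11·61 + 1.
Multiplying both sides by 28: x ≡ 28·54 = 1512 ≡ 48 (mod 61).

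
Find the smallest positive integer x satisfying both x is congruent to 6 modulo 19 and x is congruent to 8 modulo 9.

44

x ≡ 8 (mod 9) gives x ∈ {8, 17, 26, 35, 44}.
The first of these with x mod 19 = 6 is 44.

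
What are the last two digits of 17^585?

57

Successive squares of 17 mod 100: 17^1≡17, 17^2≡89, 17^4≡21, 17^8≡41, 17^16≡81, 17^32≡61, 17^64≡21, 17^128≡41, 17^256≡81, 17^512≡61.
Since 585 = 1 + 8 + 64 + 512 in binary, 17^585 ≡ 17·41·21·61 ≡ 57 (mod 100).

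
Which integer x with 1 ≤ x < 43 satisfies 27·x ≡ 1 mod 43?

27·8 = 216 = 5·43 + 1, so 27⁻¹ ≡ 8 (mod 43).

8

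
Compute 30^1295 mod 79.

Successive squares of 30 mod 79: 30^1≡30, 30^2≡31, 30^4≡13, 30^8≡11, 30^16≡42, 30^32≡26, 30^64≡44, 30^128≡40, 30^256≡20, 30^512≡5, 30^1024≡25.
1295 = 1 + 2 + 4 + 8 + 256 + 1024, so 30^1295 ≡ 30·31·13·11·20·25 ≡ 68 (mod 79).

68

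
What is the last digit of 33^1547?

Powers of 3 mod 10 repeat with period 4: 3, 9, 7, 1.
1547 mod 4 = 3, so the last digit matches 3^3 = 7.

7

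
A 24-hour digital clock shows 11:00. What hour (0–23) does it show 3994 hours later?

Dividing 3994 by 24 gives quotient 166 and remainder 10.
(11 + 10) mod 24 = 21.

21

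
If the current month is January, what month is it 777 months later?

October

777 mod 12 = 9 (since 64·12 = 768).
January + 9 months → October.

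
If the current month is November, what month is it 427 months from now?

427 mod 12 = 7 (since 35·12 = 420).
November + 7 months → June.

June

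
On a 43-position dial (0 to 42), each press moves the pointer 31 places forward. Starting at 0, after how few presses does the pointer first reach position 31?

The inverse of 31 mod 43 is 25 (since 31·25 = 775 ≡ 1).
Multiplying both sides by 25: x ≡ 25·31 = 775 ≡ 1 (mod 43).

1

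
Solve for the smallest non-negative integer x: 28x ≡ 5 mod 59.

28⁻¹ ≡ 19 (mod 59) because 28·19 = 532 = 9·59 + 1.
Multiplying both sides by 19: x ≡ 19·5 = 95 ≡ 36 (mod 59).
Check: 28·36 = 1008 = 17·59 + 5.

36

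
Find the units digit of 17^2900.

Last digits of 7^n: 7, 9, 3, 1 (period 4).
2900 leaves remainder 0 on division by 4, so 17^2900 ends in 1.

1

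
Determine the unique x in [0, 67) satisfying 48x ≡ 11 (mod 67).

48⁻¹ ≡ 7 (mod 67) because 48·7 = 336 = 5·67 + 1.
So x ≡ 7·11 = 77 ≡ 10 (mod 67).
Check: 48·10 = 480 = 7·67 + 11.

10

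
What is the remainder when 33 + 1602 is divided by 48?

1602 = 33·48 + 18, so 1602 mod 48 = 18.
(33 + 18) mod 48 = 3.

3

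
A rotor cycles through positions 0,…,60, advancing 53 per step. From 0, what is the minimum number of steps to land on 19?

The inverse of 53 mod 61 is 38 (since 53·38 = 2014 ≡ 1).
So x ≡ 38·19 = 722 ≡ 51 (mod 61).
Check: 53·51 = 2703 = 44·61 + 19.

51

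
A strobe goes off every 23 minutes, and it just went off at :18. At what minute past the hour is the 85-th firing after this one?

53

85·23 = 1955.
1955 − 32·60 = 35, so 1955 ≡ 35 (mod 60).
(18 + 35) mod 60 = 53.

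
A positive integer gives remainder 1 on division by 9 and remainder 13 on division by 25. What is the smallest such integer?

Since 25·4 ≡ 1 (mod 9), take x = 13 + 25·((1−13)·4 mod 9) = 13 + 25·6 = 163.
Check: 163 mod 9 = 1, 163 mod 25 = 13.

163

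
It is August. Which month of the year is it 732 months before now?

August

732 mod 12 = 0 (since 61·12 = 732).
August − 0 months → August.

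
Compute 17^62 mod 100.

89

By repeated squaring mod 100: 17^1≡17, 17^2≡89, 17^4≡21, 17^8≡41, 17^16≡81, 17^32≡61.
Since 62 = 2 + 4 + 8 + 16 + 32 in binary, 17^62 ≡ 89·21·41·81·61 ≡ 89 (mod 100).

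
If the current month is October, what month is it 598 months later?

August

598 mod 12 = 10 (since 49·12 = 588).
October + 10 months → August.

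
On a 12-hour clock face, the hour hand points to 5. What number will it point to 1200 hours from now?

1200 mod 12 = 0 (since 100·12 = 1200).
5 + 0 → 5 on a 12-hour dial.

5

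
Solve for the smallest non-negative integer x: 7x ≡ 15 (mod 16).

The inverse of 7 mod 16 is 7 (since 7·7 = 49 ≡ 1).
So x ≡ 7·15 = 105 ≡ 9 (mod 16).
Check: 7·9 = 63 = 3·16 + 15.

9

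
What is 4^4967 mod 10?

The units digit of 4^n cycles with period 2: 4, 6, …
4967 leaves remainder 1 on division by 2, so 4^4967 ends in 4.

4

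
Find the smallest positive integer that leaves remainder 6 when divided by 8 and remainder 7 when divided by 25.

182

x ≡ 6 (mod 8) gives x ∈ {6, 14, 22, 30, 38, 46, 54, 62, …}.
The first of these with x mod 25 = 7 is 182.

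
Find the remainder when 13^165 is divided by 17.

13

Successive squares of 13 mod 17: 13^1≡13, 13^2≡16, 13^4≡1, 13^8≡1, 13^16≡1, 13^32≡1, 13^64≡1, 13^128≡1.
165 = 1 + 4 + 32 + 128, so 13^165 ≡ 13·1·1·1 ≡ 13 (mod 17).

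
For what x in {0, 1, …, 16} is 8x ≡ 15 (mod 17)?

4

8⁻¹ ≡ 15 (mod 17) because 8·15 = 120 = 7·17 + 1.
Multiplying both sides by 15: x ≡ 15·15 = 225 ≡ 4 (mod 17).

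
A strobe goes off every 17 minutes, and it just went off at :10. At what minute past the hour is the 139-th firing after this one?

139·17 = 2363.
2363 = 39·60 + 23, so 2363 mod 60 = 23.
(10 + 23) mod 60 = 33.

33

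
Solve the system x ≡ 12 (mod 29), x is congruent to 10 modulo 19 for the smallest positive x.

447

Since 19·26 ≡ 1 (mod 29), take x = 10 + 19·((12−10)·26 mod 29) = 10 + 19·23 = 447.
Check: 447 mod 29 = 12, 447 mod 19 = 10.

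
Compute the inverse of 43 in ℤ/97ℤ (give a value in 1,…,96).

88

97 = 2·43 + 11
43 = 3·11 + 10
11 = 1·10 + 1
10 = 10·1 + 0
Back-substituting gives 43·88 ≡ 1 (mod 97).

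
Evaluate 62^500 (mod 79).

67

Successive squares of 62 mod 79: 62^1≡62, 62^2≡52, 62^4≡18, 62^8≡8, 62^16≡64, 62^32≡67, 62^64≡65, 62^128≡38, 62^256≡22.
Since 500 = 4 + 16 + 32 + 64 + 128 + 256 in binary, 62^500 ≡ 18·64·67·65·38·22 ≡ 67 (mod 79).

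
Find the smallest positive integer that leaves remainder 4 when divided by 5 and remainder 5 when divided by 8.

x ≡ 4 (mod 5) gives x ∈ {4, 9, 14, 19, 24, 29}.
The first of these with x mod 8 = 5 is 29.

29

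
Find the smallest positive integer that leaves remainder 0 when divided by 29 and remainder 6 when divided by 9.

x ≡ 6 (mod 9) gives x ∈ {6, 15, 24, 33, 42, 51, 60, 69, …}.
The first of these with x mod 29 = 0 is 87.

87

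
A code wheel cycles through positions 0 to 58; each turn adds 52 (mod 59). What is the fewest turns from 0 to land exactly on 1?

42

52·42 = 2184 = 37·59 + 1, so 52⁻¹ ≡ 42 (mod 59).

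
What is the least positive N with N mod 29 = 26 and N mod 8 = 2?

Since 8·11 ≡ 1 (mod 29), take x = 2 + 8·((26−2)·11 mod 29) = 2 + 8·3 = 26.
Check: 26 mod 29 = 26, 26 mod 8 = 2.

26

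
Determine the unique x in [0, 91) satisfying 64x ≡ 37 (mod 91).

The inverse of 64 mod 91 is 64 (since 64·64 = 4096 ≡ 1).
Multiplying both sides by 64: x ≡ 64·37 = 2368 ≡ 2 (mod 91).
Check: 64·2 = 128 = 1·91 + 37.

2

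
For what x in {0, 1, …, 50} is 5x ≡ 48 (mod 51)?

30

The inverse of 5 mod 51 is 41 (since 5·41 = 205 ≡ 1).
Multiplying both sides by 41: x ≡ 41·48 = 1968 ≡ 30 (mod 51).
Check: 5·30 = 150 = 2·51 + 48.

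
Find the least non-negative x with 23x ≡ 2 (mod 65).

34

The inverse of 23 mod 65 is 17 (since 23·17 = 391 ≡ 1).
Multiplying both sides by 17: x ≡ 17·2 = 34 ≡ 34 (mod 65).
Check: 23·34 = 782 = 12·65 + 2.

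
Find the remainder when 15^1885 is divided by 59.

1

Successive squares of 15 mod 59: 15^1≡15, 15^2≡48, 15^4≡3, 15^8≡9, 15^16≡22, 15^32≡12, 15^64≡26, 15^128≡27, 15^256≡21, 15^512≡28, 15^1024≡17.
1885 = 1 + 4 + 8 + 16 + 64 + 256 + 512 + 1024, so 15^1885 ≡ 15·3·9·22·26·21·28·17 ≡ 1 (mod 59).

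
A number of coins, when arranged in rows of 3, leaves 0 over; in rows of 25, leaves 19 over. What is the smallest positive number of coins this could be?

69

x ≡ 0 (mod 3) gives x ∈ {0, 3, 6, 9, 12, 15, 18, 21, …}.
The first of these with x mod 25 = 19 is 69.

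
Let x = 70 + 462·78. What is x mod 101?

49

462·78 = 36036.
36036 − 356·101 = 80, so 36036 ≡ 80 (mod 101).
(70 + 80) mod 101 = 49.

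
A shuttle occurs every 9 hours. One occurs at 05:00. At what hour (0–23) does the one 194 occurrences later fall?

194·9 = 1746.
1746 mod 24 = 18 (since 72·24 = 1728).
(5 + 18) mod 24 = 23.

23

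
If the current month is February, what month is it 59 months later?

59 mod 12 = 11 (since 4·12 = 48).
February + 11 months → January.

January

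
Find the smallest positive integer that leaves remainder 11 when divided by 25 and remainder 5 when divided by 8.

61

Since 8·22 ≡ 1 (mod 25), take x = 5 + 8·((11−5)·22 mod 25) = 5 + 8·7 = 61.
Check: 61 mod 25 = 11, 61 mod 8 = 5.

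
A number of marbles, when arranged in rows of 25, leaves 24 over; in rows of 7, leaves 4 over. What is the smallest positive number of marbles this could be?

Since 7·18 ≡ 1 (mod 25), take x = 4 + 7·((24−4)·18 mod 25) = 4 + 7·10 = 74.
Check: 74 mod 25 = 24, 74 mod 7 = 4.

74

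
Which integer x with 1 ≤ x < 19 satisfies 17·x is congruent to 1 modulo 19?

17·9 = 153 = 8·19 + 1, so 17⁻¹ ≡ 9 (mod 19).

9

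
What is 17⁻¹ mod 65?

23

17·23 = 391 = 6·65 + 1, so 17⁻¹ ≡ 23 (mod 65).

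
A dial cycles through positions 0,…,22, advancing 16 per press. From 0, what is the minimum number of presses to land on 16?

16⁻¹ ≡ 13 (mod 23) because 16·13 = 208 = 9·23 + 1.
So x ≡ 13·16 = 208 ≡ 1 (mod 23).

1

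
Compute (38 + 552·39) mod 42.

552·39 = 21528.
21528 mod 42 = 24 (since 512·42 = 21504).
(38 + 24) mod 42 = 20.

20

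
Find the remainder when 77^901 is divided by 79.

63

By repeated squaring mod 79: 77^1≡77, 77^2≡4, 77^4≡16, 77^8≡19, 77^16≡45, 77^32≡50, 77^64≡51, 77^128≡73, 77^256≡36, 77^512≡32.
901 = 1 + 4 + 128 + 256 + 512, so 77^901 ≡ 77·16·73·36·32 ≡ 63 (mod 79).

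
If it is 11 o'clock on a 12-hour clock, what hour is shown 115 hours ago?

Dividing 115 by 12 gives quotient 9 and remainder 7.
11 − 7 → 4 on a 12-hour dial.

4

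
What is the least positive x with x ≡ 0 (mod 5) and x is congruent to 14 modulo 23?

Since 23·2 ≡ 1 (mod 5), take x = 14 + 23·((0−14)·2 mod 5) = 14 + 23·2 = 60.
Check: 60 mod 5 = 0, 60 mod 23 = 14.

60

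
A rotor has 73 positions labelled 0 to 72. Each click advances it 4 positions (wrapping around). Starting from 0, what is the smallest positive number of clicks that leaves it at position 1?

55

4·55 = 220 = 3·73 + 1, so 4⁻¹ ≡ 55 (mod 73).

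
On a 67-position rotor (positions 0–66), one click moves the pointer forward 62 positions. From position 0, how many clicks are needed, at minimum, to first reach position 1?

40

67 = 1·62 + 5
62 = 12·5 + 2
5 = 2·2 + 1
2 = 2·1 + 0
Back-substituting gives 62·40 ≡ 1 (mod 67).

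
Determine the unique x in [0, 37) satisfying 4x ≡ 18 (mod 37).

23

The inverse of 4 mod 37 is 28 (since 4·28 = 112 ≡ 1).
So x ≡ 28·18 = 504 ≡ 23 (mod 37).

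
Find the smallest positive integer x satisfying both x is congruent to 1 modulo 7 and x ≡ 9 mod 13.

22

x ≡ 1 (mod 7) gives x ∈ {1, 8, 15, 22}.
The first of these with x mod 13 = 9 is 22.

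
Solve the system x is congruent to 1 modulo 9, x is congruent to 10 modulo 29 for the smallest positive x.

Since 29·5 ≡ 1 (mod 9), take x = 10 + 29·((1−10)·5 mod 9) = 10 + 29·0 = 10.
Check: 10 mod 9 = 1, 10 mod 29 = 10.

10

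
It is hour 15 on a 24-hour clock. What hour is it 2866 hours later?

1

Dividing 2866 by 24 gives quotient 119 and remainder 10.
(15 + 10) mod 24 = 1.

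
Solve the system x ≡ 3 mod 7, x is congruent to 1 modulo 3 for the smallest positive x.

Since 3·5 ≡ 1 (mod 7), take x = 1 + 3·((3−1)·5 mod 7) = 1 + 3·3 = 10.
Check: 10 mod 7 = 3, 10 mod 3 = 1.

10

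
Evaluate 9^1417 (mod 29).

Successive squares of 9 mod 29: 9^1≡9, 9^2≡23, 9^4≡7, 9^8≡20, 9^16≡23, 9^32≡7, 9^64≡20, 9^128≡23, 9^256≡7, 9^512≡20, 9^1024≡23.
1417 = 1 + 8 + 128 + 256 + 1024, so 9^1417 ≡ 9·20·23·7·23 ≡ 4 (mod 29).

4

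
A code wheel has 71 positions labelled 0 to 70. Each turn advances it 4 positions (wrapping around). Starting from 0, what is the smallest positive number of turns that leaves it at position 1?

18

71 = 17·4 + 3
4 = 1·3 + 1
3 = 3·1 + 0
Back-substituting gives 4·18 ≡ 1 (mod 71).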